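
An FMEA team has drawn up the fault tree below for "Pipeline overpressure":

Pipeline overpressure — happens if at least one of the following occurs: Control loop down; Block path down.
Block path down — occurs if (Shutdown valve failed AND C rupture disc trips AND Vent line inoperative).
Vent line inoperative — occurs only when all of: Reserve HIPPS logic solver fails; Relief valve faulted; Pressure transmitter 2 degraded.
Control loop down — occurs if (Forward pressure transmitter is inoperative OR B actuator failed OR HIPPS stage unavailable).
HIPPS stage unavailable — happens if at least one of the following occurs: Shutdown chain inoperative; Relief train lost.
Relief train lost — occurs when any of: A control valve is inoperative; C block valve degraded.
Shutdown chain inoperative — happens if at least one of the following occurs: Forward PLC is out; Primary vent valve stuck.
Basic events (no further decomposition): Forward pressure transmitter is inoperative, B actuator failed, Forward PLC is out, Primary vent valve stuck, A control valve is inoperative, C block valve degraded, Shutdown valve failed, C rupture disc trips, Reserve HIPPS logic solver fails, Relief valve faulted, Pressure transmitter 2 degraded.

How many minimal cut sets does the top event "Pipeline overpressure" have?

Shutdown chain inoperative [OR]: union of children's cut sets → 2 cut set(s).
Relief train lost [OR]: union of children's cut sets → 2 cut set(s).
HIPPS stage unavailable [OR]: union of children's cut sets → 4 cut set(s).
Control loop down [OR]: union of children's cut sets → 6 cut set(s).
Vent line inoperative [AND]: one cut set from each child combined → 1 × 1 × 1 = 1 cut set(s).
Block path down [AND]: one cut set from each child combined → 1 × 1 × 1 = 1 cut set(s).
Pipeline overpressure [OR]: union of children's cut sets → 7 cut set(s).
Minimal cut sets: {Forward pressure transmitter is inoperative}; {B actuator failed}; {Forward PLC is out}; {Primary vent valve stuck}; {A control valve is inoperative}; {C block valve degraded}; {C rupture disc trips, Pressure transmitter 2 degraded, Relief valve faulted, Reserve HIPPS logic solver fails, Shutdown valve failed}.

7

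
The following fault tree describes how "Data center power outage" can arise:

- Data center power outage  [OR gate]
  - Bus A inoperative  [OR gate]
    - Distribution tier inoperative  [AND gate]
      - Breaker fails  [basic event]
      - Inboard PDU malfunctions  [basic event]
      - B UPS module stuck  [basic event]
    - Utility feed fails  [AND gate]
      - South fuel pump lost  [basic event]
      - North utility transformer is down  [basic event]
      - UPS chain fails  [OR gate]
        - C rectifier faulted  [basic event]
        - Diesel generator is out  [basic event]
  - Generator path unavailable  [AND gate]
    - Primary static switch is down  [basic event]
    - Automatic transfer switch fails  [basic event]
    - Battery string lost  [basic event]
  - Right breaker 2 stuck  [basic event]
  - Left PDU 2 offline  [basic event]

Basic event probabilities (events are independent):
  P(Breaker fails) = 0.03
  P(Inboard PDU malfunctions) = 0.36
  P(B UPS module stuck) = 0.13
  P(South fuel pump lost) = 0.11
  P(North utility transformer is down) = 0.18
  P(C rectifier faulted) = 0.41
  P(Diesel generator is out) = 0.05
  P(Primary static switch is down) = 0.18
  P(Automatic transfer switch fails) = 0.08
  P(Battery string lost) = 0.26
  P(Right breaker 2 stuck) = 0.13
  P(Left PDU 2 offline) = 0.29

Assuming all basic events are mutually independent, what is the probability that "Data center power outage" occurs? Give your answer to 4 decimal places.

P(Distribution tier inoperative) [AND] = 0.03 × 0.36 × 0.13 = 0.001404
P(UPS chain fails) [OR] = 1 − (1−0.41) × (1−0.05) = 0.439500
P(Utility feed fails) [AND] = 0.11 × 0.18 × 0.439500 = 0.008702
P(Bus A inoperative) [OR] = 1 − (1−0.001404) × (1−0.008702) = 0.010094
P(Generator path unavailable) [AND] = 0.18 × 0.08 × 0.26 = 0.003744
P(Data center power outage) [OR] = 1 − (1−0.010094) × (1−0.003744) × (1−0.13) × (1−0.29) = 0.390824
Rounded to 4 decimal places: P(Data center power outage) ≈ 0.3908.

0.3908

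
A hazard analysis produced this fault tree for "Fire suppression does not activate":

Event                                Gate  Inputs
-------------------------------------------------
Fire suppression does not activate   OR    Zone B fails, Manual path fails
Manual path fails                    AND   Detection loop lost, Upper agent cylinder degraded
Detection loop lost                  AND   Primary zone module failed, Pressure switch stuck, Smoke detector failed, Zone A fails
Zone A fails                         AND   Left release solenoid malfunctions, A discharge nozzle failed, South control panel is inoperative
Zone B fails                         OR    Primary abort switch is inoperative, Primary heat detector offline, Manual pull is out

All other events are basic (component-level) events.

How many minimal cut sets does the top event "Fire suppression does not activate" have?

Zone B fails [OR]: union of children's cut sets → 3 cut set(s).
Zone A fails [AND]: one cut set from each child combined → 1 × 1 × 1 = 1 cut set(s).
Detection loop lost [AND]: one cut set from each child combined → 1 × 1 × 1 × 1 = 1 cut set(s).
Manual path fails [AND]: one cut set from each child combined → 1 × 1 = 1 cut set(s).
Fire suppression does not activate [OR]: union of children's cut sets → 4 cut set(s).
Minimal cut sets: {Primary abort switch is inoperative}; {Primary heat detector offline}; {Manual pull is out}; {A discharge nozzle failed, Left release solenoid malfunctions, Pressure switch stuck, Primary zone module failed, Smoke detector failed, South control panel is inoperative, Upper agent cylinder degraded}.

4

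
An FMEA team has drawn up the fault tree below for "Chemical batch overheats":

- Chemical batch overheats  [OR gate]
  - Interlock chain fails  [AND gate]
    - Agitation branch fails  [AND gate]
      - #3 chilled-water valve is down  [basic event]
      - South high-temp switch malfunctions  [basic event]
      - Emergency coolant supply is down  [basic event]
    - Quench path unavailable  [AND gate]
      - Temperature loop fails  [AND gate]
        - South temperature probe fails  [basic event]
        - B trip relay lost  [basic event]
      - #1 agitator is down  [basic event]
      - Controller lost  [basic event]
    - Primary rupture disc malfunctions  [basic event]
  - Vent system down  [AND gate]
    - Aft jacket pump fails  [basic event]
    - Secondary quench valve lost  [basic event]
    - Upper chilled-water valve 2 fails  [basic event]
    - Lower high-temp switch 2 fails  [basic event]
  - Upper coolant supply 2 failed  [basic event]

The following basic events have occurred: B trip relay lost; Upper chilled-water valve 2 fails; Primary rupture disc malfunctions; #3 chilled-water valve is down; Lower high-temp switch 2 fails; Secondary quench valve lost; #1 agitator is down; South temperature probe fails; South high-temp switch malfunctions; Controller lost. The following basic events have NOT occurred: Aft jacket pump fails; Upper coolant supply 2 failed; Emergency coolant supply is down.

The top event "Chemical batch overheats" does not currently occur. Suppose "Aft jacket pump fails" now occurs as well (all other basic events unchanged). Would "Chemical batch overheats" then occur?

Counterfactual: set "Aft jacket pump fails" to occurred.
Agitation branch fails [AND]: #3 chilled-water valve is down=occurs, South high-temp switch malfunctions=occurs, Emergency coolant supply is down=not → not all inputs occur → does not occur.
Temperature loop fails [AND]: South temperature probe fails=occurs, B trip relay lost=occurs → all inputs occur → occurs.
Quench path unavailable [AND]: Temperature loop fails=occurs, #1 agitator is down=occurs, Controller lost=occurs → all inputs occur → occurs.
Interlock chain fails [AND]: Agitation branch fails=not, Quench path unavailable=occurs, Primary rupture disc malfunctions=occurs → not all inputs occur → does not occur.
Vent system down [AND]: Aft jacket pump fails=occurs, Secondary quench valve lost=occurs, Upper chilled-water valve 2 fails=occurs, Lower high-temp switch 2 fails=occurs → all inputs occur → occurs.
Chemical batch overheats [OR]: Interlock chain fails=not, Vent system down=occurs, Upper coolant supply 2 failed=not → at least one input occurs → occurs.

Yes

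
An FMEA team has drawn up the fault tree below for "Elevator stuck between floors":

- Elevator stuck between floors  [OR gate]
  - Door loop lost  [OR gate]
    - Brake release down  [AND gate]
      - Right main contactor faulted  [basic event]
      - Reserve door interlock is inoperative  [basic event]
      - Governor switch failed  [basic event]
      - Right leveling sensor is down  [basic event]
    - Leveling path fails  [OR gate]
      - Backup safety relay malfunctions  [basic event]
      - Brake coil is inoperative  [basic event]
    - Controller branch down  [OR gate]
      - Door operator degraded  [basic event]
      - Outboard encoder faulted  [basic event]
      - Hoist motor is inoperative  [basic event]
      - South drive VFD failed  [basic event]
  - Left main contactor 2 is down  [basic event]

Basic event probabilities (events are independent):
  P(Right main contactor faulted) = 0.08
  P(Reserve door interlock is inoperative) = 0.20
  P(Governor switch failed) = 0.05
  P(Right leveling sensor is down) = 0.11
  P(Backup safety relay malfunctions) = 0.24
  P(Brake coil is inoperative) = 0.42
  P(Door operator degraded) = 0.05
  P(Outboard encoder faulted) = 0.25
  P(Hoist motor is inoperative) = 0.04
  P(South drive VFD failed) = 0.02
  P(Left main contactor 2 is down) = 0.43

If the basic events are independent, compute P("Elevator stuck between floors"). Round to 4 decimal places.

P(Brake release down) [AND] = 0.08 × 0.20 × 0.05 × 0.11 = 0.000088
P(Leveling path fails) [OR] = 1 − (1−0.24) × (1−0.42) = 0.559200
P(Controller branch down) [OR] = 1 − (1−0.05) × (1−0.25) × (1−0.04) × (1−0.02) = 0.329680
P(Door loop lost) [OR] = 1 − (1−0.000088) × (1−0.559200) × (1−0.329680) = 0.704549
P(Elevator stuck between floors) [OR] = 1 − (1−0.704549) × (1−0.43) = 0.831593
Rounded to 4 decimal places: P(Elevator stuck between floors) ≈ 0.8316.

0.8316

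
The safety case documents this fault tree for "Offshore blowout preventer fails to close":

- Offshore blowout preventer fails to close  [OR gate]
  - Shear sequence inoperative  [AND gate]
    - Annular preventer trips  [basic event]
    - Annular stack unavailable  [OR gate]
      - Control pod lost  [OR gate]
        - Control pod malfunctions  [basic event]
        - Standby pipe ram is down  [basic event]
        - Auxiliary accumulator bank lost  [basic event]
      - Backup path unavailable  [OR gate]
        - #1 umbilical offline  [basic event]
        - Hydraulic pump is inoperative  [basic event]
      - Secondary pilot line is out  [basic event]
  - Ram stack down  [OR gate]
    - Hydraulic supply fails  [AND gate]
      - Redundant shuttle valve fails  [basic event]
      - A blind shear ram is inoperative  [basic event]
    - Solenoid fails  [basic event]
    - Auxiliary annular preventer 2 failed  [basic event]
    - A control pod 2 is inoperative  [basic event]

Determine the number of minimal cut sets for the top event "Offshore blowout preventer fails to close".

Control pod lost [OR]: union of children's cut sets → 3 cut set(s).
Backup path unavailable [OR]: union of children's cut sets → 2 cut set(s).
Annular stack unavailable [OR]: union of children's cut sets → 6 cut set(s).
Shear sequence inoperative [AND]: one cut set from each child combined → 1 × 6 = 6 cut set(s).
Hydraulic supply fails [AND]: one cut set from each child combined → 1 × 1 = 1 cut set(s).
Ram stack down [OR]: union of children's cut sets → 4 cut set(s).
Offshore blowout preventer fails to close [OR]: union of children's cut sets → 10 cut set(s).
Minimal cut sets: {Annular preventer trips, Control pod malfunctions}; {Annular preventer trips, Standby pipe ram is down}; {Annular preventer trips, Auxiliary accumulator bank lost}; {#1 umbilical offline, Annular preventer trips}; {Annular preventer trips, Hydraulic pump is inoperative}; {Annular preventer trips, Secondary pilot line is out}; {A blind shear ram is inoperative, Redundant shuttle valve fails}; {Solenoid fails}; {Auxiliary annular preventer 2 failed}; {A control pod 2 is inoperative}.

10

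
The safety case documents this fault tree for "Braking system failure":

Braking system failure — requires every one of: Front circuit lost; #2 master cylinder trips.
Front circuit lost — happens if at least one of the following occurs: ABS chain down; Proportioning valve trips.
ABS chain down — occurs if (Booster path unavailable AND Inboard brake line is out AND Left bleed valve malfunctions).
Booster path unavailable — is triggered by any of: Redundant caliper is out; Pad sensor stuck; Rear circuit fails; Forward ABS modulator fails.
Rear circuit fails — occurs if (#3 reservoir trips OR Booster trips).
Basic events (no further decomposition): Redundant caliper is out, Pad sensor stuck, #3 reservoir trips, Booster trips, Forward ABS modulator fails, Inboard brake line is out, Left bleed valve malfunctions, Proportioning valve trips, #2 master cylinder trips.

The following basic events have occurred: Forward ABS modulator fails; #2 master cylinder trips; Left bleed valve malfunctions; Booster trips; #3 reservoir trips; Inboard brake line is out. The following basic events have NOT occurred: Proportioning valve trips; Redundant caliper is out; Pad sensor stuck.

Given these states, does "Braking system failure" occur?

Rear circuit fails [OR]: #3 reservoir trips=occurs, Booster trips=occurs → at least one input occurs → occurs.
Booster path unavailable [OR]: Redundant caliper is out=not, Pad sensor stuck=not, Rear circuit fails=occurs, Forward ABS modulator fails=occurs → at least one input occurs → occurs.
ABS chain down [AND]: Booster path unavailable=occurs, Inboard brake line is out=occurs, Left bleed valve malfunctions=occurs → all inputs occur → occurs.
Front circuit lost [OR]: ABS chain down=occurs, Proportioning valve trips=not → at least one input occurs → occurs.
Braking system failure [AND]: Front circuit lost=occurs, #2 master cylinder trips=occurs → all inputs occur → occurs.

Yes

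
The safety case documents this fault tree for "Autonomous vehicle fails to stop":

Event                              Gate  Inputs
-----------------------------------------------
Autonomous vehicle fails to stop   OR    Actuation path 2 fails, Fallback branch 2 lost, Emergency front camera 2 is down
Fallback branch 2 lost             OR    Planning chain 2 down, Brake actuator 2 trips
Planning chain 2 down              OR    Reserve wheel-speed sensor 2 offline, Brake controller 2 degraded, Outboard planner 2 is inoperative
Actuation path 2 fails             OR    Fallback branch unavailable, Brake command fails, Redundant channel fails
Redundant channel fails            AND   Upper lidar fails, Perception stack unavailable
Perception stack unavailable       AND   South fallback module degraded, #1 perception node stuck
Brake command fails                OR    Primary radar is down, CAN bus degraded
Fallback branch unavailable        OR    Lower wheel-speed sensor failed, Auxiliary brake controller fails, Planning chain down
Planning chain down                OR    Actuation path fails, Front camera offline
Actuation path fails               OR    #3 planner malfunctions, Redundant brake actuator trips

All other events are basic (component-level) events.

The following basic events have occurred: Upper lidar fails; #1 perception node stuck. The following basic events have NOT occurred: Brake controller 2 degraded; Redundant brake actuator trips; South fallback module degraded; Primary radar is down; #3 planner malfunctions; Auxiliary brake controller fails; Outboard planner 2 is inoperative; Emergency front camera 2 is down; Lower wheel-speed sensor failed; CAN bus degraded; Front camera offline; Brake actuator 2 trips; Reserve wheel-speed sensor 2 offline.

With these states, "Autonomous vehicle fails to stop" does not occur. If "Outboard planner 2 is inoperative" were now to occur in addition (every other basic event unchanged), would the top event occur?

Counterfactual: set "Outboard planner 2 is inoperative" to occurred.
Actuation path fails [OR]: #3 planner malfunctions=not, Redundant brake actuator trips=not → no input occurs → does not occur.
Planning chain down [OR]: Actuation path fails=not, Front camera offline=not → no input occurs → does not occur.
Fallback branch unavailable [OR]: Lower wheel-speed sensor failed=not, Auxiliary brake controller fails=not, Planning chain down=not → no input occurs → does not occur.
Brake command fails [OR]: Primary radar is down=not, CAN bus degraded=not → no input occurs → does not occur.
Perception stack unavailable [AND]: South fallback module degraded=not, #1 perception node stuck=occurs → not all inputs occur → does not occur.
Redundant channel fails [AND]: Upper lidar fails=occurs, Perception stack unavailable=not → not all inputs occur → does not occur.
Actuation path 2 fails [OR]: Fallback branch unavailable=not, Brake command fails=not, Redundant channel fails=not → no input occurs → does not occur.
Planning chain 2 down [OR]: Reserve wheel-speed sensor 2 offline=not, Brake controller 2 degraded=not, Outboard planner 2 is inoperative=occurs → at least one input occurs → occurs.
Fallback branch 2 lost [OR]: Planning chain 2 down=occurs, Brake actuator 2 trips=not → at least one input occurs → occurs.
Autonomous vehicle fails to stop [OR]: Actuation path 2 fails=not, Fallback branch 2 lost=occurs, Emergency front camera 2 is down=not → at least one input occurs → occurs.

Yes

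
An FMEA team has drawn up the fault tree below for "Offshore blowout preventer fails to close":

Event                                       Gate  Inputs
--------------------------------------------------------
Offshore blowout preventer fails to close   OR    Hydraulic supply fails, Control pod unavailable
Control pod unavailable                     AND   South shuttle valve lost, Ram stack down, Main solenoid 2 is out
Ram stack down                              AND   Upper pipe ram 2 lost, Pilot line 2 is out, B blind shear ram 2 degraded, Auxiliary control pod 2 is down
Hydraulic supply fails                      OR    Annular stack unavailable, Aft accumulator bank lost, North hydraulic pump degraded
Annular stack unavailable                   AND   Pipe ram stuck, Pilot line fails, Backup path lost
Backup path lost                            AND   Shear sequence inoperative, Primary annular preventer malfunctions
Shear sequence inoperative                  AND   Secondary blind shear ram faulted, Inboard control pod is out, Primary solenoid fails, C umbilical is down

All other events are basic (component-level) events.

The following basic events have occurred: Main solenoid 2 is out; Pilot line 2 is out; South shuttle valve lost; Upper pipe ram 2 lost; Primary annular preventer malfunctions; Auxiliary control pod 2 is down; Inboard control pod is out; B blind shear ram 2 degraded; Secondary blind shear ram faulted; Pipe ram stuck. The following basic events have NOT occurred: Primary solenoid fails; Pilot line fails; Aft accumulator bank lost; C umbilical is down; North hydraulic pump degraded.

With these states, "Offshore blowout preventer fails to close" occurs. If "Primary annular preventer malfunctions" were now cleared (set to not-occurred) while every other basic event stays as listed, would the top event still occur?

Counterfactual: set "Primary annular preventer malfunctions" to not occurred.
Shear sequence inoperative [AND]: Secondary blind shear ram faulted=occurs, Inboard control pod is out=occurs, Primary solenoid fails=not, C umbilical is down=not → not all inputs occur → does not occur.
Backup path lost [AND]: Shear sequence inoperative=not, Primary annular preventer malfunctions=not → not all inputs occur → does not occur.
Annular stack unavailable [AND]: Pipe ram stuck=occurs, Pilot line fails=not, Backup path lost=not → not all inputs occur → does not occur.
Hydraulic supply fails [OR]: Annular stack unavailable=not, Aft accumulator bank lost=not, North hydraulic pump degraded=not → no input occurs → does not occur.
Ram stack down [AND]: Upper pipe ram 2 lost=occurs, Pilot line 2 is out=occurs, B blind shear ram 2 degraded=occurs, Auxiliary control pod 2 is down=occurs → all inputs occur → occurs.
Control pod unavailable [AND]: South shuttle valve lost=occurs, Ram stack down=occurs, Main solenoid 2 is out=occurs → all inputs occur → occurs.
Offshore blowout preventer fails to close [OR]: Hydraulic supply fails=not, Control pod unavailable=occurs → at least one input occurs → occurs.

Yes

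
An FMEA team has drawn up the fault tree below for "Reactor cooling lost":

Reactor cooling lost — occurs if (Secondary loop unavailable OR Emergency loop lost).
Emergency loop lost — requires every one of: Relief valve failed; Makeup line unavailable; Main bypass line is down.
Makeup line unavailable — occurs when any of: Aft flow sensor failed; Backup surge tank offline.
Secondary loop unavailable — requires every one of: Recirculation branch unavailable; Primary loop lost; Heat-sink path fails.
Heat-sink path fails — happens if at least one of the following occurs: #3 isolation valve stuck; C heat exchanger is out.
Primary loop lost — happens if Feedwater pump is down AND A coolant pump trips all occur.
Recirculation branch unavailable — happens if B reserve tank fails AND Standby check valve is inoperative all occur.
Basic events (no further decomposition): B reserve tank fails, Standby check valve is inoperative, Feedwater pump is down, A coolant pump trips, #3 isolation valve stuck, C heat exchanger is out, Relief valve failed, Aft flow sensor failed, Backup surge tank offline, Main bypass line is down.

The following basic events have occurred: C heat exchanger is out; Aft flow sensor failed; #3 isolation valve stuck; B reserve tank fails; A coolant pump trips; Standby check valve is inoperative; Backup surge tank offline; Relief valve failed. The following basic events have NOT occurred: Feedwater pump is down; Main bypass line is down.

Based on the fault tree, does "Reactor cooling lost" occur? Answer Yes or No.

No

Recirculation branch unavailable [AND]: B reserve tank fails=occurs, Standby check valve is inoperative=occurs → all inputs occur → occurs.
Primary loop lost [AND]: Feedwater pump is down=not, A coolant pump trips=occurs → not all inputs occur → does not occur.
Heat-sink path fails [OR]: #3 isolation valve stuck=occurs, C heat exchanger is out=occurs → at least one input occurs → occurs.
Secondary loop unavailable [AND]: Recirculation branch unavailable=occurs, Primary loop lost=not, Heat-sink path fails=occurs → not all inputs occur → does not occur.
Makeup line unavailable [OR]: Aft flow sensor failed=occurs, Backup surge tank offline=occurs → at least one input occurs → occurs.
Emergency loop lost [AND]: Relief valve failed=occurs, Makeup line unavailable=occurs, Main bypass line is down=not → not all inputs occur → does not occur.
Reactor cooling lost [OR]: Secondary loop unavailable=not, Emergency loop lost=not → no input occurs → does not occur.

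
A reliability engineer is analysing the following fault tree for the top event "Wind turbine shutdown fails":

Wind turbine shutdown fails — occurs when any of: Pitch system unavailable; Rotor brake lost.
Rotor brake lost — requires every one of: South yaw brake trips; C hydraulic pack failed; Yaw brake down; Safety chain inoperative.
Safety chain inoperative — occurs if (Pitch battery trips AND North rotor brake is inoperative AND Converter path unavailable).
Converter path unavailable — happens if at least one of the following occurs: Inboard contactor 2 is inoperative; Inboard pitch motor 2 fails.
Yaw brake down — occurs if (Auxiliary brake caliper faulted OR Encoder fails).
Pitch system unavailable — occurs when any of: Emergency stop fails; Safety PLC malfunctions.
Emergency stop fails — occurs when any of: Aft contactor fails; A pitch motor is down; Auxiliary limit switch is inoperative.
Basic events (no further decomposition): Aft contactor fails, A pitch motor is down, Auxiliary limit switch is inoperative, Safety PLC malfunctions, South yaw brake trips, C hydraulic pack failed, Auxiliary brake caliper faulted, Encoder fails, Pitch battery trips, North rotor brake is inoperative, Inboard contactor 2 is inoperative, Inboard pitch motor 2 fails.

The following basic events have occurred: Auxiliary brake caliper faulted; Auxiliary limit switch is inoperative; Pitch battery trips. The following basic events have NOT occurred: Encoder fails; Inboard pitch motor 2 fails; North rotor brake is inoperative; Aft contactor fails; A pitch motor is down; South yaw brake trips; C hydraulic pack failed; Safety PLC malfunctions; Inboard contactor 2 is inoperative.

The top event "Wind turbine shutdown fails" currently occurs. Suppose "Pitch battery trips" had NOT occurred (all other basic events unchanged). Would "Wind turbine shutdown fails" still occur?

Yes

Counterfactual: set "Pitch battery trips" to not occurred.
Emergency stop fails [OR]: Aft contactor fails=not, A pitch motor is down=not, Auxiliary limit switch is inoperative=occurs → at least one input occurs → occurs.
Pitch system unavailable [OR]: Emergency stop fails=occurs, Safety PLC malfunctions=not → at least one input occurs → occurs.
Yaw brake down [OR]: Auxiliary brake caliper faulted=occurs, Encoder fails=not → at least one input occurs → occurs.
Converter path unavailable [OR]: Inboard contactor 2 is inoperative=not, Inboard pitch motor 2 fails=not → no input occurs → does not occur.
Safety chain inoperative [AND]: Pitch battery trips=not, North rotor brake is inoperative=not, Converter path unavailable=not → not all inputs occur → does not occur.
Rotor brake lost [AND]: South yaw brake trips=not, C hydraulic pack failed=not, Yaw brake down=occurs, Safety chain inoperative=not → not all inputs occur → does not occur.
Wind turbine shutdown fails [OR]: Pitch system unavailable=occurs, Rotor brake lost=not → at least one input occurs → occurs.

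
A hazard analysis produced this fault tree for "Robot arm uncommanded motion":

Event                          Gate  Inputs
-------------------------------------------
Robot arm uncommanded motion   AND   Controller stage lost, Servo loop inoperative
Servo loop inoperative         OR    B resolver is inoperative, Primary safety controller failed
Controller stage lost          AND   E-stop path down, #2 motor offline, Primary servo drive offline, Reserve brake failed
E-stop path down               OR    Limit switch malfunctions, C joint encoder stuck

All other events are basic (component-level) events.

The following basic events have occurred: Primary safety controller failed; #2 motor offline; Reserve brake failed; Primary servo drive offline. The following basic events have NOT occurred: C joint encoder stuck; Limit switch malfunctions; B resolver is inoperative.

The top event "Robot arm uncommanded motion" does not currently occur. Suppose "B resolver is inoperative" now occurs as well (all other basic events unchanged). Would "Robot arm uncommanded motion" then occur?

Counterfactual: set "B resolver is inoperative" to occurred.
E-stop path down [OR]: Limit switch malfunctions=not, C joint encoder stuck=not → no input occurs → does not occur.
Controller stage lost [AND]: E-stop path down=not, #2 motor offline=occurs, Primary servo drive offline=occurs, Reserve brake failed=occurs → not all inputs occur → does not occur.
Servo loop inoperative [OR]: B resolver is inoperative=occurs, Primary safety controller failed=occurs → at least one input occurs → occurs.
Robot arm uncommanded motion [AND]: Controller stage lost=not, Servo loop inoperative=occurs → not all inputs occur → does not occur.

No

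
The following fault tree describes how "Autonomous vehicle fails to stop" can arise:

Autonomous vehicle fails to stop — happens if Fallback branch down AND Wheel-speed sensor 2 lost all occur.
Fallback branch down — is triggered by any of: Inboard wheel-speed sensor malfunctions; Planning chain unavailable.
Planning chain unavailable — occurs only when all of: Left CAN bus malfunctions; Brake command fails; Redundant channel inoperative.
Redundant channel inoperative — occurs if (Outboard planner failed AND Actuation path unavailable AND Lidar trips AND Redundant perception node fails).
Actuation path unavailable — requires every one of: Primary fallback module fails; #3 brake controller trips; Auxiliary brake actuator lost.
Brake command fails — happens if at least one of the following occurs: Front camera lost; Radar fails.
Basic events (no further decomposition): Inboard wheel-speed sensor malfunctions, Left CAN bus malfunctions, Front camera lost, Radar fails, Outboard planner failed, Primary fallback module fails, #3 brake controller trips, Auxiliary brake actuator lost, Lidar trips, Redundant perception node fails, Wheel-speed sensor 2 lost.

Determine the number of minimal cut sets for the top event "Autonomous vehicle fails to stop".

3

Brake command fails [OR]: union of children's cut sets → 2 cut set(s).
Actuation path unavailable [AND]: one cut set from each child combined → 1 × 1 × 1 = 1 cut set(s).
Redundant channel inoperative [AND]: one cut set from each child combined → 1 × 1 × 1 × 1 = 1 cut set(s).
Planning chain unavailable [AND]: one cut set from each child combined → 1 × 2 × 1 = 2 cut set(s).
Fallback branch down [OR]: union of children's cut sets → 3 cut set(s).
Autonomous vehicle fails to stop [AND]: one cut set from each child combined → 3 × 1 = 3 cut set(s).
Minimal cut sets: {Inboard wheel-speed sensor malfunctions, Wheel-speed sensor 2 lost}; {#3 brake controller trips, Auxiliary brake actuator lost, Front camera lost, Left CAN bus malfunctions, Lidar trips, Outboard planner failed, Primary fallback module fails, Redundant perception node fails, Wheel-speed sensor 2 lost}; {#3 brake controller trips, Auxiliary brake actuator lost, Left CAN bus malfunctions, Lidar trips, Outboard planner failed, Primary fallback module fails, Radar fails, Redundant perception node fails, Wheel-speed sensor 2 lost}.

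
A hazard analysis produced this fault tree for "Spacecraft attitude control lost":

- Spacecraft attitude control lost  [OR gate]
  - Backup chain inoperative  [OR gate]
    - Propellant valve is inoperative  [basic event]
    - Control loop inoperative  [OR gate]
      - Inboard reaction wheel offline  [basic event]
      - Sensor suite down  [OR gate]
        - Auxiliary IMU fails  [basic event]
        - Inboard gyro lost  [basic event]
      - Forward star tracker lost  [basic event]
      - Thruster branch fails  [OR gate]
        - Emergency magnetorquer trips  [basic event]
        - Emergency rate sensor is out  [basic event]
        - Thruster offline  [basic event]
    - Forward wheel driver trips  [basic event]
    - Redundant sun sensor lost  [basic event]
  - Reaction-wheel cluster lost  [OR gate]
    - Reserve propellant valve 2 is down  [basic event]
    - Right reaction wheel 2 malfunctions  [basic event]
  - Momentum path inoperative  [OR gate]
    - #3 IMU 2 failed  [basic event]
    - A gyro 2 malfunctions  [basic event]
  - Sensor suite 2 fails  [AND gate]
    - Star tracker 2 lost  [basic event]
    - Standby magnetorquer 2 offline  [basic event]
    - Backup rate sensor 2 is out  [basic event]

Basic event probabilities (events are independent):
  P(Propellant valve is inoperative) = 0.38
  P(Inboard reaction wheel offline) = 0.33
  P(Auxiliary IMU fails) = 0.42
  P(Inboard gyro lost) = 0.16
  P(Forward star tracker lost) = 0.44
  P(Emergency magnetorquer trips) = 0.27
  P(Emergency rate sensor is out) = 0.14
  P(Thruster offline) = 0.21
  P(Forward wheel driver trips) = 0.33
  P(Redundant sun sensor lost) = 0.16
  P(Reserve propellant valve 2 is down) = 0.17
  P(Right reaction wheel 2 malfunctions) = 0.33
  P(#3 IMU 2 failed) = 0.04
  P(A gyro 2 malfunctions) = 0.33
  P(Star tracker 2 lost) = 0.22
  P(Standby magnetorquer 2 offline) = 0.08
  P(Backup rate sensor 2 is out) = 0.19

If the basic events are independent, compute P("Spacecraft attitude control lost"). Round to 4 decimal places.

P(Sensor suite down) [OR] = 1 − (1−0.42) × (1−0.16) = 0.512800
P(Thruster branch fails) [OR] = 1 − (1−0.27) × (1−0.14) × (1−0.21) = 0.504038
P(Control loop inoperative) [OR] = 1 − (1−0.33) × (1−0.512800) × (1−0.44) × (1−0.504038) = 0.909339
P(Backup chain inoperative) [OR] = 1 − (1−0.38) × (1−0.909339) × (1−0.33) × (1−0.16) = 0.968365
P(Reaction-wheel cluster lost) [OR] = 1 − (1−0.17) × (1−0.33) = 0.443900
P(Momentum path inoperative) [OR] = 1 − (1−0.04) × (1−0.33) = 0.356800
P(Sensor suite 2 fails) [AND] = 0.22 × 0.08 × 0.19 = 0.003344
P(Spacecraft attitude control lost) [OR] = 1 − (1−0.968365) × (1−0.443900) × (1−0.356800) × (1−0.003344) = 0.988723
Rounded to 4 decimal places: P(Spacecraft attitude control lost) ≈ 0.9887.

0.9887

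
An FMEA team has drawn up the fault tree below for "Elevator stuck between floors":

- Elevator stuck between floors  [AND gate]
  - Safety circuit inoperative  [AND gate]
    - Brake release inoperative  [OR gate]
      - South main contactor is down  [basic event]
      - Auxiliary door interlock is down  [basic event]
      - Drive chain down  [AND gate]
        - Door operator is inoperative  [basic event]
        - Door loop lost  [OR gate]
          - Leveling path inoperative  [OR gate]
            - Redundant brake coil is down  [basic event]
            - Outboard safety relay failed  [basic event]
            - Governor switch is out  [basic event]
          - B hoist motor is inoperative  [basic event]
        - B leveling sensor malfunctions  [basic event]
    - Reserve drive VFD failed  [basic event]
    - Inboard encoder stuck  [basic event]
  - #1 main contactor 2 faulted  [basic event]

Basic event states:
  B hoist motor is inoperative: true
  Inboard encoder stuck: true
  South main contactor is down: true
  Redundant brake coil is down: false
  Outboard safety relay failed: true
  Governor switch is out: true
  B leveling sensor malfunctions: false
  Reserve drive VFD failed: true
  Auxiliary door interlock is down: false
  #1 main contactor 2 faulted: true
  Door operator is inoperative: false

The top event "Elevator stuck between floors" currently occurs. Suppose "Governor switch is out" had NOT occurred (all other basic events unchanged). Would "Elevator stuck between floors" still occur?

Yes

Counterfactual: set "Governor switch is out" to not occurred.
Leveling path inoperative [OR]: Redundant brake coil is down=not, Outboard safety relay failed=occurs, Governor switch is out=not → at least one input occurs → occurs.
Door loop lost [OR]: Leveling path inoperative=occurs, B hoist motor is inoperative=occurs → at least one input occurs → occurs.
Drive chain down [AND]: Door operator is inoperative=not, Door loop lost=occurs, B leveling sensor malfunctions=not → not all inputs occur → does not occur.
Brake release inoperative [OR]: South main contactor is down=occurs, Auxiliary door interlock is down=not, Drive chain down=not → at least one input occurs → occurs.
Safety circuit inoperative [AND]: Brake release inoperative=occurs, Reserve drive VFD failed=occurs, Inboard encoder stuck=occurs → all inputs occur → occurs.
Elevator stuck between floors [AND]: Safety circuit inoperative=occurs, #1 main contactor 2 faulted=occurs → all inputs occur → occurs.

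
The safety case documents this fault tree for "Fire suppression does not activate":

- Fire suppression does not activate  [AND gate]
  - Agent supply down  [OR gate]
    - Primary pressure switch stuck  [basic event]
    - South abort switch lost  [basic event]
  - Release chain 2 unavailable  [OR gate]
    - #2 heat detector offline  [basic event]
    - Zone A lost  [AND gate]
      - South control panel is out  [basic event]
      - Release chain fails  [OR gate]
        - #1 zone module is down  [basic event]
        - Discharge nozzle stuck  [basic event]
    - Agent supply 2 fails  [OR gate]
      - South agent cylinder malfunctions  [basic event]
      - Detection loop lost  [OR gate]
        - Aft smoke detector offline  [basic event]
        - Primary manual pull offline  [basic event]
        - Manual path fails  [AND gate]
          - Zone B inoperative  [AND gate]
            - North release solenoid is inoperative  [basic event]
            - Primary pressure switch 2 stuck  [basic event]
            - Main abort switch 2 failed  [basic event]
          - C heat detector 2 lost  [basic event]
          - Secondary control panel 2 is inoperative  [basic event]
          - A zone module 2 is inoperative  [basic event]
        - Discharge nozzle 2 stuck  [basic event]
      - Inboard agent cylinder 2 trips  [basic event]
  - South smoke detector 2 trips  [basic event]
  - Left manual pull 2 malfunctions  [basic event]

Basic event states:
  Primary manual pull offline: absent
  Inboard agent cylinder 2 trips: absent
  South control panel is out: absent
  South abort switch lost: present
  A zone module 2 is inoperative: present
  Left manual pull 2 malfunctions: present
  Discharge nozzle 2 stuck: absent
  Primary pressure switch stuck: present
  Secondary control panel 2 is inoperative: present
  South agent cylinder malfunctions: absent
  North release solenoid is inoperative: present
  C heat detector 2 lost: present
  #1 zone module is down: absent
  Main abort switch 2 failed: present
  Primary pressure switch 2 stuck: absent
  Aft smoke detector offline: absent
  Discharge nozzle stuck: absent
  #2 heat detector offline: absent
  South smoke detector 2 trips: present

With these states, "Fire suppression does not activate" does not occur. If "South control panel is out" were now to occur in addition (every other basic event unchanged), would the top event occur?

Counterfactual: set "South control panel is out" to occurred.
Agent supply down [OR]: Primary pressure switch stuck=occurs, South abort switch lost=occurs → at least one input occurs → occurs.
Release chain fails [OR]: #1 zone module is down=not, Discharge nozzle stuck=not → no input occurs → does not occur.
Zone A lost [AND]: South control panel is out=occurs, Release chain fails=not → not all inputs occur → does not occur.
Zone B inoperative [AND]: North release solenoid is inoperative=occurs, Primary pressure switch 2 stuck=not, Main abort switch 2 failed=occurs → not all inputs occur → does not occur.
Manual path fails [AND]: Zone B inoperative=not, C heat detector 2 lost=occurs, Secondary control panel 2 is inoperative=occurs, A zone module 2 is inoperative=occurs → not all inputs occur → does not occur.
Detection loop lost [OR]: Aft smoke detector offline=not, Primary manual pull offline=not, Manual path fails=not, Discharge nozzle 2 stuck=not → no input occurs → does not occur.
Agent supply 2 fails [OR]: South agent cylinder malfunctions=not, Detection loop lost=not, Inboard agent cylinder 2 trips=not → no input occurs → does not occur.
Release chain 2 unavailable [OR]: #2 heat detector offline=not, Zone A lost=not, Agent supply 2 fails=not → no input occurs → does not occur.
Fire suppression does not activate [AND]: Agent supply down=occurs, Release chain 2 unavailable=not, South smoke detector 2 trips=occurs, Left manual pull 2 malfunctions=occurs → not all inputs occur → does not occur.

No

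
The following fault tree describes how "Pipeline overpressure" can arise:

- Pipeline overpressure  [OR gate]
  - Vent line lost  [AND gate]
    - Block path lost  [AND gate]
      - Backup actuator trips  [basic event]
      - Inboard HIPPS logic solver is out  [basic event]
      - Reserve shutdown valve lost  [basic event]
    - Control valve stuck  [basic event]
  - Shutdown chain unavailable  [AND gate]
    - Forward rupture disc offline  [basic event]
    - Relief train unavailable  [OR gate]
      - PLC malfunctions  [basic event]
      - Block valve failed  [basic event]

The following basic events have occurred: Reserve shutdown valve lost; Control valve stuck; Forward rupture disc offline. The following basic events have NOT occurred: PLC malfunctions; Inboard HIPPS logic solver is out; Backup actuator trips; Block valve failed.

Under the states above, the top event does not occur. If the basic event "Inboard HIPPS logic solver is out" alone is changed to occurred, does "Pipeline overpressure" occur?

Counterfactual: set "Inboard HIPPS logic solver is out" to occurred.
Block path lost [AND]: Backup actuator trips=not, Inboard HIPPS logic solver is out=occurs, Reserve shutdown valve lost=occurs → not all inputs occur → does not occur.
Vent line lost [AND]: Block path lost=not, Control valve stuck=occurs → not all inputs occur → does not occur.
Relief train unavailable [OR]: PLC malfunctions=not, Block valve failed=not → no input occurs → does not occur.
Shutdown chain unavailable [AND]: Forward rupture disc offline=occurs, Relief train unavailable=not → not all inputs occur → does not occur.
Pipeline overpressure [OR]: Vent line lost=not, Shutdown chain unavailable=not → no input occurs → does not occur.

No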